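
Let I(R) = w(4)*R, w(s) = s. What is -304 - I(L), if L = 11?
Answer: -348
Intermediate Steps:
I(R) = 4*R
-304 - I(L) = -304 - 4*11 = -304 - 1*44 = -304 - 44 = -348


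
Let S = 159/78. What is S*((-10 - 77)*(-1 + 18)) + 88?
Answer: -76099/26 ≈ -2926.9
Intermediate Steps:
S = 53/26 (S = 159*(1/78) = 53/26 ≈ 2.0385)
S*((-10 - 77)*(-1 + 18)) + 88 = 53*((-10 - 77)*(-1 + 18))/26 + 88 = 53*(-87*17)/26 + 88 = (53/26)*(-1479) + 88 = -78387/26 + 88 = -76099/26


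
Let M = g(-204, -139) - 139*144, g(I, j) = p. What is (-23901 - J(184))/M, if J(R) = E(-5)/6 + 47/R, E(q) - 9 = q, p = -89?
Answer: 13193861/11097960 ≈ 1.1889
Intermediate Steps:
E(q) = 9 + q
g(I, j) = -89
J(R) = ⅔ + 47/R (J(R) = (9 - 5)/6 + 47/R = 4*(⅙) + 47/R = ⅔ + 47/R)
M = -20105 (M = -89 - 139*144 = -89 - 1*20016 = -89 - 20016 = -20105)
(-23901 - J(184))/M = (-23901 - (⅔ + 47/184))/(-20105) = (-23901 - (⅔ + 47*(1/184)))*(-1/20105) = (-23901 - (⅔ + 47/184))*(-1/20105) = (-23901 - 1*509/552)*(-1/20105) = (-23901 - 509/552)*(-1/20105) = -13193861/552*(-1/20105) = 13193861/11097960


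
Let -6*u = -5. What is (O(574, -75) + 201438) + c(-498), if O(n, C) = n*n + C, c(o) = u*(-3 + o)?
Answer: 1060843/2 ≈ 5.3042e+5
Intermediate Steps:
u = 5/6 (u = -1/6*(-5) = 5/6 ≈ 0.83333)
c(o) = -5/2 + 5*o/6 (c(o) = 5*(-3 + o)/6 = -5/2 + 5*o/6)
O(n, C) = C + n**2 (O(n, C) = n**2 + C = C + n**2)
(O(574, -75) + 201438) + c(-498) = ((-75 + 574**2) + 201438) + (-5/2 + (5/6)*(-498)) = ((-75 + 329476) + 201438) + (-5/2 - 415) = (329401 + 201438) - 835/2 = 530839 - 835/2 = 1060843/2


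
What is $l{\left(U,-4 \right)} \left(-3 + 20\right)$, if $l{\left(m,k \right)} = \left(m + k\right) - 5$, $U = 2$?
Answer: $-119$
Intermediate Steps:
$l{\left(m,k \right)} = -5 + k + m$ ($l{\left(m,k \right)} = \left(k + m\right) - 5 = -5 + k + m$)
$l{\left(U,-4 \right)} \left(-3 + 20\right) = \left(-5 - 4 + 2\right) \left(-3 + 20\right) = \left(-7\right) 17 = -119$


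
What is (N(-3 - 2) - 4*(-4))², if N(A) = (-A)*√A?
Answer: 131 + 160*I*√5 ≈ 131.0 + 357.77*I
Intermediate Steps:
N(A) = -A^(3/2)
(N(-3 - 2) - 4*(-4))² = (-(-3 - 2)^(3/2) - 4*(-4))² = (-(-5)^(3/2) + 16)² = (-(-5)*I*√5 + 16)² = (5*I*√5 + 16)² = (16 + 5*I*√5)²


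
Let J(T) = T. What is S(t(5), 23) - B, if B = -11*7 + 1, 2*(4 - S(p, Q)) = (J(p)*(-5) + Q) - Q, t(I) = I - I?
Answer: 80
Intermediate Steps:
t(I) = 0
S(p, Q) = 4 + 5*p/2 (S(p, Q) = 4 - ((p*(-5) + Q) - Q)/2 = 4 - ((-5*p + Q) - Q)/2 = 4 - ((Q - 5*p) - Q)/2 = 4 - (-5)*p/2 = 4 + 5*p/2)
B = -76 (B = -77 + 1 = -76)
S(t(5), 23) - B = (4 + (5/2)*0) - 1*(-76) = (4 + 0) + 76 = 4 + 76 = 80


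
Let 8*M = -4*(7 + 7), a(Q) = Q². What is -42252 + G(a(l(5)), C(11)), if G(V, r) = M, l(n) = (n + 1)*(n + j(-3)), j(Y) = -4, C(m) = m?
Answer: -42259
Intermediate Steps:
l(n) = (1 + n)*(-4 + n) (l(n) = (n + 1)*(n - 4) = (1 + n)*(-4 + n))
M = -7 (M = (-4*(7 + 7))/8 = (-4*14)/8 = (⅛)*(-56) = -7)
G(V, r) = -7
-42252 + G(a(l(5)), C(11)) = -42252 - 7 = -42259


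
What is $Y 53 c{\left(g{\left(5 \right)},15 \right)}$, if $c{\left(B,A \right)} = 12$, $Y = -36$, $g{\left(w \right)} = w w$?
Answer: $-22896$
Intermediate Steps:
$g{\left(w \right)} = w^{2}$
$Y 53 c{\left(g{\left(5 \right)},15 \right)} = \left(-36\right) 53 \cdot 12 = \left(-1908\right) 12 = -22896$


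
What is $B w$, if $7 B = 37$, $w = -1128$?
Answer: $- \frac{41736}{7} \approx -5962.3$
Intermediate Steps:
$B = \frac{37}{7}$ ($B = \frac{1}{7} \cdot 37 = \frac{37}{7} \approx 5.2857$)
$B w = \frac{37}{7} \left(-1128\right) = - \frac{41736}{7}$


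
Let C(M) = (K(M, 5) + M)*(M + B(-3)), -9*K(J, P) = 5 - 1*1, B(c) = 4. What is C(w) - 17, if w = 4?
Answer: 103/9 ≈ 11.444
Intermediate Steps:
K(J, P) = -4/9 (K(J, P) = -(5 - 1*1)/9 = -(5 - 1)/9 = -⅑*4 = -4/9)
C(M) = (4 + M)*(-4/9 + M) (C(M) = (-4/9 + M)*(M + 4) = (-4/9 + M)*(4 + M) = (4 + M)*(-4/9 + M))
C(w) - 17 = (-16/9 + 4² + (32/9)*4) - 17 = (-16/9 + 16 + 128/9) - 17 = 256/9 - 17 = 103/9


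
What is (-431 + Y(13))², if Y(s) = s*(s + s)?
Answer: 8649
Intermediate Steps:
Y(s) = 2*s² (Y(s) = s*(2*s) = 2*s²)
(-431 + Y(13))² = (-431 + 2*13²)² = (-431 + 2*169)² = (-431 + 338)² = (-93)² = 8649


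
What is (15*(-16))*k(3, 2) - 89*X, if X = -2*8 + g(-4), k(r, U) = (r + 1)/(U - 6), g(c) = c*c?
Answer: 240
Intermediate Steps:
g(c) = c**2
k(r, U) = (1 + r)/(-6 + U)
X = 0 (X = -2*8 + (-4)**2 = -16 + 16 = 0)
(15*(-16))*k(3, 2) - 89*X = (15*(-16))*((1 + 3)/(-6 + 2)) - 89*0 = -240*4/(-4) + 0 = -(-60)*4 + 0 = -240*(-1) + 0 = 240 + 0 = 240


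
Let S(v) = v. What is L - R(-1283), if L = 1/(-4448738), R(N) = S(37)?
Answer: -164603307/4448738 ≈ -37.000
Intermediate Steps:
R(N) = 37
L = -1/4448738 ≈ -2.2478e-7
L - R(-1283) = -1/4448738 - 1*37 = -1/4448738 - 37 = -164603307/4448738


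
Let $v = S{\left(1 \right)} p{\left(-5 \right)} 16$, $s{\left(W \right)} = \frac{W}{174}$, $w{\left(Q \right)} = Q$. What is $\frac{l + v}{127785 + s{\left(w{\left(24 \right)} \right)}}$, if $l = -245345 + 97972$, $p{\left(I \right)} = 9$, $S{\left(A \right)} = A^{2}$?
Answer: $- \frac{4269641}{3705769} \approx -1.1522$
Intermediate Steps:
$s{\left(W \right)} = \frac{W}{174}$ ($s{\left(W \right)} = W \frac{1}{174} = \frac{W}{174}$)
$l = -147373$
$v = 144$ ($v = 1^{2} \cdot 9 \cdot 16 = 1 \cdot 9 \cdot 16 = 9 \cdot 16 = 144$)
$\frac{l + v}{127785 + s{\left(w{\left(24 \right)} \right)}} = \frac{-147373 + 144}{127785 + \frac{1}{174} \cdot 24} = - \frac{147229}{127785 + \frac{4}{29}} = - \frac{147229}{\frac{3705769}{29}} = \left(-147229\right) \frac{29}{3705769} = - \frac{4269641}{3705769}$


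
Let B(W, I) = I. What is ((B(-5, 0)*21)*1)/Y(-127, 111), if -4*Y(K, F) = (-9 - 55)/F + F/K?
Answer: 0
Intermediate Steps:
Y(K, F) = 16/F - F/(4*K) (Y(K, F) = -((-9 - 55)/F + F/K)/4 = -(-64/F + F/K)/4 = 16/F - F/(4*K))
((B(-5, 0)*21)*1)/Y(-127, 111) = ((0*21)*1)/(16/111 - ¼*111/(-127)) = (0*1)/(16*(1/111) - ¼*111*(-1/127)) = 0/(16/111 + 111/508) = 0/(20449/56388) = 0*(56388/20449) = 0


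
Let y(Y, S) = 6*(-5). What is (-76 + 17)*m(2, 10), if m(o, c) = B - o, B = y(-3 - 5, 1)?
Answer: 1888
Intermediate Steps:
y(Y, S) = -30
B = -30
m(o, c) = -30 - o
(-76 + 17)*m(2, 10) = (-76 + 17)*(-30 - 1*2) = -59*(-30 - 2) = -59*(-32) = 1888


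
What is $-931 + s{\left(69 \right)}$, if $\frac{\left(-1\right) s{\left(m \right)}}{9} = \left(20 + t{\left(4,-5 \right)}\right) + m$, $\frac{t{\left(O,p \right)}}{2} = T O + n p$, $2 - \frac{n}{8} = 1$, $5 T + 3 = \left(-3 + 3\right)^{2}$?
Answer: $- \frac{4844}{5} \approx -968.8$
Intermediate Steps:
$T = - \frac{3}{5}$ ($T = - \frac{3}{5} + \frac{\left(-3 + 3\right)^{2}}{5} = - \frac{3}{5} + \frac{0^{2}}{5} = - \frac{3}{5} + \frac{1}{5} \cdot 0 = - \frac{3}{5} + 0 = - \frac{3}{5} \approx -0.6$)
$n = 8$ ($n = 16 - 8 = 8$)
$t{\left(O,p \right)} = 16 p - \frac{6 O}{5}$ ($t{\left(O,p \right)} = 2 \left(- \frac{3 O}{5} + 8 p\right) = 2 \left(8 p - \frac{3 O}{5}\right) = 16 p - \frac{6 O}{5}$)
$s{\left(m \right)} = \frac{2916}{5} - 9 m$ ($s{\left(m \right)} = - 9 \left(\left(20 + \left(16 \left(-5\right) - \frac{24}{5}\right)\right) + m\right) = - 9 \left(\left(20 - \frac{424}{5}\right) + m\right) = - 9 \left(- \frac{324}{5} + m\right) = \frac{2916}{5} - 9 m$)
$-931 + s{\left(69 \right)} = -931 + \left(\frac{2916}{5} - 621\right) = -931 - \frac{189}{5} = - \frac{4844}{5}$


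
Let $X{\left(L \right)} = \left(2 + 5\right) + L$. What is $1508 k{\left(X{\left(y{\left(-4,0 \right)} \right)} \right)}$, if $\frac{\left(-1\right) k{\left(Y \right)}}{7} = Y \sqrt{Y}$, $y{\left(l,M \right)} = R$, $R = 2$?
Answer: $-285012$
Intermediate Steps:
$y{\left(l,M \right)} = 2$
$X{\left(L \right)} = 7 + L$
$k{\left(Y \right)} = - 7 Y^{\frac{3}{2}}$ ($k{\left(Y \right)} = - 7 Y \sqrt{Y} = - 7 Y^{\frac{3}{2}}$)
$1508 k{\left(X{\left(y{\left(-4,0 \right)} \right)} \right)} = 1508 \left(- 7 \left(7 + 2\right)^{\frac{3}{2}}\right) = 1508 \left(- 7 \cdot 9^{\frac{3}{2}}\right) = 1508 \left(\left(-7\right) 27\right) = 1508 \left(-189\right) = -285012$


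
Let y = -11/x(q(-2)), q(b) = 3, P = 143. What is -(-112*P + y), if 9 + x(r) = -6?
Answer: 240229/15 ≈ 16015.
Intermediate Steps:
x(r) = -15 (x(r) = -9 - 6 = -15)
y = 11/15 (y = -11/(-15) = -11*(-1/15) = 11/15 ≈ 0.73333)
-(-112*P + y) = -(-112*143 + 11/15) = -(-16016 + 11/15) = -1*(-240229/15) = 240229/15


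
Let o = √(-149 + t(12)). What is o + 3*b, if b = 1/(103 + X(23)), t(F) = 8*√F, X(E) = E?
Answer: 1/42 + √(-149 + 16*√3) ≈ 0.02381 + 11.013*I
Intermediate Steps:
o = √(-149 + 16*√3) (o = √(-149 + 8*√12) = √(-149 + 8*(2*√3)) = √(-149 + 16*√3) ≈ 11.013*I)
b = 1/126 (b = 1/(103 + 23) = 1/126 ≈ 0.0079365)
o + 3*b = √(-149 + 16*√3) + 3*(1/126) = √(-149 + 16*√3) + 1/42 = 1/42 + √(-149 + 16*√3)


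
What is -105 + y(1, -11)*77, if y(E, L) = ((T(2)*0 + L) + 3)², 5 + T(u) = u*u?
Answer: 4823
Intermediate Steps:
T(u) = -5 + u² (T(u) = -5 + u*u = -5 + u²)
y(E, L) = (3 + L)² (y(E, L) = (((-5 + 2²)*0 + L) + 3)² = (((-5 + 4)*0 + L) + 3)² = ((-1*0 + L) + 3)² = ((0 + L) + 3)² = (L + 3)² = (3 + L)²)
-105 + y(1, -11)*77 = -105 + (3 - 11)²*77 = -105 + (-8)²*77 = -105 + 64*77 = -105 + 4928 = 4823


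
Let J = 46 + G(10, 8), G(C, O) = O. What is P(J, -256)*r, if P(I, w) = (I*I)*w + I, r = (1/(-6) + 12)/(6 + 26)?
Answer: -8832897/32 ≈ -2.7603e+5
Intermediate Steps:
J = 54 (J = 46 + 8 = 54)
r = 71/192 (r = (-1/6 + 12)/32 = (71/6)*(1/32) = 71/192 ≈ 0.36979)
P(I, w) = I + w*I**2 (P(I, w) = I**2*w + I = w*I**2 + I = I + w*I**2)
P(J, -256)*r = (54*(1 + 54*(-256)))*(71/192) = (54*(1 - 13824))*(71/192) = (54*(-13823))*(71/192) = -746442*71/192 = -8832897/32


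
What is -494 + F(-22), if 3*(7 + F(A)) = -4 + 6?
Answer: -1501/3 ≈ -500.33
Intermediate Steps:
F(A) = -19/3 (F(A) = -7 + (-4 + 6)/3 = -7 + (1/3)*2 = -7 + 2/3 = -19/3)
-494 + F(-22) = -494 - 19/3 = -1501/3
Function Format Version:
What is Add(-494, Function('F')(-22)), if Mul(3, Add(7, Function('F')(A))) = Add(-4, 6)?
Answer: Rational(-1501, 3) ≈ -500.33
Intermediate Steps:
Function('F')(A) = Rational(-19, 3) (Function('F')(A) = Add(-7, Mul(Rational(1, 3), Add(-4, 6))) = Add(-7, Mul(Rational(1, 3), 2)) = Add(-7, Rational(2, 3)) = Rational(-19, 3))
Add(-494, Function('F')(-22)) = Add(-494, Rational(-19, 3)) = Rational(-1501, 3)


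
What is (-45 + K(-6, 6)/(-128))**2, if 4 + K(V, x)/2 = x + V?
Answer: 516961/256 ≈ 2019.4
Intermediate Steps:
K(V, x) = -8 + 2*V + 2*x (K(V, x) = -8 + 2*(x + V) = -8 + 2*(V + x) = -8 + (2*V + 2*x) = -8 + 2*V + 2*x)
(-45 + K(-6, 6)/(-128))**2 = (-45 + (-8 + 2*(-6) + 2*6)/(-128))**2 = (-45 + (-8 - 12 + 12)*(-1/128))**2 = (-45 - 8*(-1/128))**2 = (-45 + 1/16)**2 = (-719/16)**2 = 516961/256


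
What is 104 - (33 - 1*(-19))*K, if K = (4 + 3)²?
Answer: -2444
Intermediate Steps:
K = 49 (K = 7² = 49)
104 - (33 - 1*(-19))*K = 104 - (33 - 1*(-19))*49 = 104 - (33 + 19)*49 = 104 - 52*49 = 104 - 1*2548 = 104 - 2548 = -2444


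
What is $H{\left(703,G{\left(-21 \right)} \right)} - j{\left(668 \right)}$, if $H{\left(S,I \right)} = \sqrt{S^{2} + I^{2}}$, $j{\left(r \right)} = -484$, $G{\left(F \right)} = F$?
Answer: $484 + 5 \sqrt{19786} \approx 1187.3$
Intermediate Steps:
$H{\left(S,I \right)} = \sqrt{I^{2} + S^{2}}$
$H{\left(703,G{\left(-21 \right)} \right)} - j{\left(668 \right)} = \sqrt{\left(-21\right)^{2} + 703^{2}} - -484 = \sqrt{441 + 494209} + 484 = \sqrt{494650} + 484 = 5 \sqrt{19786} + 484 = 484 + 5 \sqrt{19786}$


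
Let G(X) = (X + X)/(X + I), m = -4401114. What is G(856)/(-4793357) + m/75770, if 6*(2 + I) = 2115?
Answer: -25452457568253877/438191944157285 ≈ -58.085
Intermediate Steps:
I = 701/2 (I = -2 + (⅙)*2115 = -2 + 705/2 = 701/2 ≈ 350.50)
G(X) = 2*X/(701/2 + X) (G(X) = (X + X)/(X + 701/2) = (2*X)/(701/2 + X) = 2*X/(701/2 + X))
G(856)/(-4793357) + m/75770 = (4*856/(701 + 2*856))/(-4793357) - 4401114/75770 = (4*856/(701 + 1712))*(-1/4793357) - 4401114*1/75770 = (4*856/2413)*(-1/4793357) - 2200557/37885 = (4*856*(1/2413))*(-1/4793357) - 2200557/37885 = (3424/2413)*(-1/4793357) - 2200557/37885 = -3424/11566370441 - 2200557/37885 = -25452457568253877/438191944157285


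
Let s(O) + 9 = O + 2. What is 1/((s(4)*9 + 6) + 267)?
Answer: 1/246 ≈ 0.0040650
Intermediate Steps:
s(O) = -7 + O (s(O) = -9 + (O + 2) = -9 + (2 + O) = -7 + O)
1/((s(4)*9 + 6) + 267) = 1/(((-7 + 4)*9 + 6) + 267) = 1/((-3*9 + 6) + 267) = 1/((-27 + 6) + 267) = 1/(-21 + 267) = 1/246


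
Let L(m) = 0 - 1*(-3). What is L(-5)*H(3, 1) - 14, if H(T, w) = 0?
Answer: -14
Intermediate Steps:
L(m) = 3 (L(m) = 0 + 3 = 3)
L(-5)*H(3, 1) - 14 = 3*0 - 14 = 0 - 14 = -14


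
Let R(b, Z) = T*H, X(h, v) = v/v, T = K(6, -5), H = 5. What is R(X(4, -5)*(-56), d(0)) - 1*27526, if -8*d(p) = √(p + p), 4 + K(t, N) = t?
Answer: -27516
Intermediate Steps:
K(t, N) = -4 + t
T = 2 (T = -4 + 6 = 2)
X(h, v) = 1
d(p) = -√2*√p/8 (d(p) = -√(p + p)/8 = -√2*√p/8)
R(b, Z) = 10 (R(b, Z) = 2*5 = 10)
R(X(4, -5)*(-56), d(0)) - 1*27526 = 10 - 1*27526 = 10 - 27526 = -27516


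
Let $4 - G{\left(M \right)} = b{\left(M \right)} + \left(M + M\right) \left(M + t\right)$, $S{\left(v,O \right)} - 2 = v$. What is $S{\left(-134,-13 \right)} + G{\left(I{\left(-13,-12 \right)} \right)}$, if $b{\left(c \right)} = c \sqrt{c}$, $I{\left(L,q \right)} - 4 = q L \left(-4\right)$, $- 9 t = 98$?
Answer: $- \frac{7041872}{9} + 1240 i \sqrt{155} \approx -7.8243 \cdot 10^{5} + 15438.0 i$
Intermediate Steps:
$t = - \frac{98}{9}$ ($t = \left(- \frac{1}{9}\right) 98 = - \frac{98}{9} \approx -10.889$)
$I{\left(L,q \right)} = 4 - 4 L q$ ($I{\left(L,q \right)} = 4 + q L \left(-4\right) = 4 + L q \left(-4\right) = 4 - 4 L q$)
$S{\left(v,O \right)} = 2 + v$
$b{\left(c \right)} = c^{\frac{3}{2}}$
$G{\left(M \right)} = 4 - M^{\frac{3}{2}} - 2 M \left(- \frac{98}{9} + M\right)$ ($G{\left(M \right)} = 4 - \left(M^{\frac{3}{2}} + \left(M + M\right) \left(M - \frac{98}{9}\right)\right) = 4 - \left(M^{\frac{3}{2}} + 2 M \left(- \frac{98}{9} + M\right)\right) = 4 - M^{\frac{3}{2}} - 2 M \left(- \frac{98}{9} + M\right)$)
$S{\left(-134,-13 \right)} + G{\left(I{\left(-13,-12 \right)} \right)} = \left(2 - 134\right) + \left(4 - \left(4 - \left(-52\right) \left(-12\right)\right)^{\frac{3}{2}} - 2 \left(4 - \left(-52\right) \left(-12\right)\right)^{2} + \frac{196 \left(4 - \left(-52\right) \left(-12\right)\right)}{9}\right) = -132 + \left(4 - \left(4 - 624\right)^{\frac{3}{2}} - 2 \left(4 - 624\right)^{2} + \frac{196 \left(4 - 624\right)}{9}\right) = -132 + \left(4 - \left(-620\right)^{\frac{3}{2}} - 2 \left(-620\right)^{2} + \frac{196}{9} \left(-620\right)\right) = -132 - \left(\frac{7040684}{9} - 1240 i \sqrt{155}\right) = - \frac{7041872}{9} + 1240 i \sqrt{155}$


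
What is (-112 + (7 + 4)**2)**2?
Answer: 81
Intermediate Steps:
(-112 + (7 + 4)**2)**2 = (-112 + 11**2)**2 = (-112 + 121)**2 = 9**2 = 81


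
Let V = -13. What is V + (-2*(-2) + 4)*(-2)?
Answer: -29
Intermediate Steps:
V + (-2*(-2) + 4)*(-2) = -13 + (-2*(-2) + 4)*(-2) = -13 + (4 + 4)*(-2) = -13 + 8*(-2) = -13 - 16 = -29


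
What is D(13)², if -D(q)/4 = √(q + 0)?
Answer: 208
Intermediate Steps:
D(q) = -4*√q (D(q) = -4*√(q + 0) = -4*√q)
D(13)² = (-4*√13)² = 208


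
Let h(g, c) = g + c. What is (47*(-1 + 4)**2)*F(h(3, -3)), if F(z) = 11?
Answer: 4653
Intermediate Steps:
h(g, c) = c + g
(47*(-1 + 4)**2)*F(h(3, -3)) = (47*(-1 + 4)**2)*11 = (47*3**2)*11 = (47*9)*11 = 423*11 = 4653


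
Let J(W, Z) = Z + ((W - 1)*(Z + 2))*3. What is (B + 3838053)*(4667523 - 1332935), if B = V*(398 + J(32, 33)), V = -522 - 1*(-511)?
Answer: 12663121272116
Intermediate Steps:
J(W, Z) = Z + 3*(-1 + W)*(2 + Z) (J(W, Z) = Z + ((-1 + W)*(2 + Z))*3 = Z + 3*(-1 + W)*(2 + Z))
V = -11 (V = -522 + 511 = -11)
B = -40546 (B = -11*(398 + (-6 - 2*33 + 6*32 + 3*32*33)) = -11*(398 + (-6 - 66 + 192 + 3168)) = -11*(398 + 3288) = -11*3686 = -40546)
(B + 3838053)*(4667523 - 1332935) = (-40546 + 3838053)*(4667523 - 1332935) = 3797507*3334588 = 12663121272116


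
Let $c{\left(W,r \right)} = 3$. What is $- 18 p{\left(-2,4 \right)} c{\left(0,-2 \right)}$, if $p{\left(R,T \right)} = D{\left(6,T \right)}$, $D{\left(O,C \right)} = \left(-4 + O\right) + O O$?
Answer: $-2052$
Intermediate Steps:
$D{\left(O,C \right)} = -4 + O + O^{2}$ ($D{\left(O,C \right)} = \left(-4 + O\right) + O^{2} = -4 + O + O^{2}$)
$p{\left(R,T \right)} = 38$ ($p{\left(R,T \right)} = -4 + 6 + 6^{2} = -4 + 6 + 36 = 38$)
$- 18 p{\left(-2,4 \right)} c{\left(0,-2 \right)} = \left(-18\right) 38 \cdot 3 = \left(-684\right) 3 = -2052$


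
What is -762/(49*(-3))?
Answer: 254/49 ≈ 5.1837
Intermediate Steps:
-762/(49*(-3)) = -762/(-147) = -762*(-1/147) = 254/49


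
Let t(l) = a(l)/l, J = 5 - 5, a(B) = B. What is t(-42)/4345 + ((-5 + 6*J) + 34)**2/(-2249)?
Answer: -3651896/9771905 ≈ -0.37371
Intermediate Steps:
J = 0
t(l) = 1 (t(l) = l/l = 1)
t(-42)/4345 + ((-5 + 6*J) + 34)**2/(-2249) = 1/4345 + ((-5 + 6*0) + 34)**2/(-2249) = 1*(1/4345) + ((-5 + 0) + 34)**2*(-1/2249) = 1/4345 + (-5 + 34)**2*(-1/2249) = 1/4345 + 29**2*(-1/2249) = 1/4345 + 841*(-1/2249) = 1/4345 - 841/2249 = -3651896/9771905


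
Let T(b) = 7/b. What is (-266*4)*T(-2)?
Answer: 3724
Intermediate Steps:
(-266*4)*T(-2) = (-266*4)*(7/(-2)) = (-38*28)*(7*(-½)) = -1064*(-7/2) = 3724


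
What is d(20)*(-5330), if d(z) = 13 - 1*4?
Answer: -47970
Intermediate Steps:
d(z) = 9 (d(z) = 13 - 4 = 9)
d(20)*(-5330) = 9*(-5330) = -47970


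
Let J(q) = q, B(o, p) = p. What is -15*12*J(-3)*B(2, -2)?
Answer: -1080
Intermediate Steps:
-15*12*J(-3)*B(2, -2) = -15*12*(-3)*(-2) = -(-540)*(-2) = -15*72 = -1080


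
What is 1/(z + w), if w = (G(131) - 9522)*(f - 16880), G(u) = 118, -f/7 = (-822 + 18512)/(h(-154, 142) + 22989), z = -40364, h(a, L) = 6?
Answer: 657/104298616844 ≈ 6.2992e-9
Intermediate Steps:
f = -3538/657 (f = -7*(-822 + 18512)/(6 + 22989) = -123830/22995 = -7*3538/4599 = -3538/657 ≈ -5.3851)
w = 104325135992/657 (w = (118 - 9522)*(-3538/657 - 16880) = -9404*(-11093698/657) = 104325135992/657 ≈ 1.5879e+8)
1/(z + w) = 1/(-40364 + 104325135992/657) = 1/(104298616844/657) = 657/104298616844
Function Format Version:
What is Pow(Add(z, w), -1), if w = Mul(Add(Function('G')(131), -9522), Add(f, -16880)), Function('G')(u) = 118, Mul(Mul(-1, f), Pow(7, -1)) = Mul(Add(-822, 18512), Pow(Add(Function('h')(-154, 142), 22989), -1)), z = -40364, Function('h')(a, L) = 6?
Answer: Rational(657, 104298616844) ≈ 6.2992e-9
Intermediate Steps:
f = Rational(-3538, 657) (f = Mul(-7, Mul(Add(-822, 18512), Pow(Add(6, 22989), -1))) = Mul(-7, Mul(17690, Pow(22995, -1))) = Mul(-7, Mul(17690, Rational(1, 22995))) = Mul(-7, Rational(3538, 4599)) = Rational(-3538, 657) ≈ -5.3851)
w = Rational(104325135992, 657) (w = Mul(Add(118, -9522), Add(Rational(-3538, 657), -16880)) = Mul(-9404, Rational(-11093698, 657)) = Rational(104325135992, 657) ≈ 1.5879e+8)
Pow(Add(z, w), -1) = Pow(Add(-40364, Rational(104325135992, 657)), -1) = Pow(Rational(104298616844, 657), -1) = Rational(657, 104298616844)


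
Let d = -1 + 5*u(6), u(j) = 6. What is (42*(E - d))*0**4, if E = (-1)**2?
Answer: 0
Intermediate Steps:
E = 1
d = 29 (d = -1 + 5*6 = -1 + 30 = 29)
(42*(E - d))*0**4 = (42*(1 - 1*29))*0**4 = (42*(1 - 29))*0 = (42*(-28))*0 = -1176*0 = 0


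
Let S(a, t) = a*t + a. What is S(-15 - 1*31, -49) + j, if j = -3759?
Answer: -1551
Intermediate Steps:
S(a, t) = a + a*t
S(-15 - 1*31, -49) + j = (-15 - 1*31)*(1 - 49) - 3759 = (-15 - 31)*(-48) - 3759 = -46*(-48) - 3759 = 2208 - 3759 = -1551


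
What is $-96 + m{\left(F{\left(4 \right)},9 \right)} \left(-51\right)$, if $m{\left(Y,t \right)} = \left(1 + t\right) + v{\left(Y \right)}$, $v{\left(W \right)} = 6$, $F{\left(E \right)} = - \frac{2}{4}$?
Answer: $-912$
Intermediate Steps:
$F{\left(E \right)} = - \frac{1}{2}$ ($F{\left(E \right)} = \left(-2\right) \frac{1}{4} = - \frac{1}{2}$)
$m{\left(Y,t \right)} = 7 + t$ ($m{\left(Y,t \right)} = \left(1 + t\right) + 6 = 7 + t$)
$-96 + m{\left(F{\left(4 \right)},9 \right)} \left(-51\right) = -96 + \left(7 + 9\right) \left(-51\right) = -96 + 16 \left(-51\right) = -96 - 816 = -912$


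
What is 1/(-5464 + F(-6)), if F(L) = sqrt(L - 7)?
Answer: -5464/29855309 - I*sqrt(13)/29855309 ≈ -0.00018302 - 1.2077e-7*I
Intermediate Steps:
F(L) = sqrt(-7 + L)
1/(-5464 + F(-6)) = 1/(-5464 + sqrt(-7 - 6)) = 1/(-5464 + sqrt(-13)) = 1/(-5464 + I*sqrt(13))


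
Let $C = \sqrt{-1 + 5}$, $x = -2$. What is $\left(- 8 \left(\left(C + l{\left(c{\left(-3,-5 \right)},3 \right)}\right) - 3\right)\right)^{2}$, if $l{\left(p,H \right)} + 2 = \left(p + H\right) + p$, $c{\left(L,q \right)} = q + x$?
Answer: $12544$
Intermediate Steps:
$c{\left(L,q \right)} = -2 + q$ ($c{\left(L,q \right)} = q - 2 = -2 + q$)
$l{\left(p,H \right)} = -2 + H + 2 p$ ($l{\left(p,H \right)} = -2 + \left(\left(p + H\right) + p\right) = -2 + \left(\left(H + p\right) + p\right) = -2 + \left(H + 2 p\right) = -2 + H + 2 p$)
$C = 2$ ($C = \sqrt{4} = 2$)
$\left(- 8 \left(\left(C + l{\left(c{\left(-3,-5 \right)},3 \right)}\right) - 3\right)\right)^{2} = \left(- 8 \left(\left(2 + \left(-2 + 3 + 2 \left(-2 - 5\right)\right)\right) - 3\right)\right)^{2} = \left(- 8 \left(\left(2 + \left(-2 + 3 + 2 \left(-7\right)\right)\right) - 3\right)\right)^{2} = \left(- 8 \left(\left(2 - 13\right) - 3\right)\right)^{2} = \left(- 8 \left(-11 - 3\right)\right)^{2} = \left(\left(-8\right) \left(-14\right)\right)^{2} = 112^{2} = 12544$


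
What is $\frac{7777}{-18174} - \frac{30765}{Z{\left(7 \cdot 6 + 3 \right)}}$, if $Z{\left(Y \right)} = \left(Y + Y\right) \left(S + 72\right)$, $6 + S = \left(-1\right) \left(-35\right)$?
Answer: $- \frac{1166326}{305929} \approx -3.8124$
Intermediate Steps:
$S = 29$ ($S = -6 - -35 = -6 + 35 = 29$)
$Z{\left(Y \right)} = 202 Y$ ($Z{\left(Y \right)} = \left(Y + Y\right) \left(29 + 72\right) = 2 Y 101 = 202 Y$)
$\frac{7777}{-18174} - \frac{30765}{Z{\left(7 \cdot 6 + 3 \right)}} = \frac{7777}{-18174} - \frac{30765}{202 \left(7 \cdot 6 + 3\right)} = 7777 \left(- \frac{1}{18174}\right) - \frac{30765}{202 \left(42 + 3\right)} = - \frac{7777}{18174} - \frac{30765}{202 \cdot 45} = - \frac{7777}{18174} - \frac{30765}{9090} = - \frac{7777}{18174} - \frac{2051}{606} = - \frac{1166326}{305929}$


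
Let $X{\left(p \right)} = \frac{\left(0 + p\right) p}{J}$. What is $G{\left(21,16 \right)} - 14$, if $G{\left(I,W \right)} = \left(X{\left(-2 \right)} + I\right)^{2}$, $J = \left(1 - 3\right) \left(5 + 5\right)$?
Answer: $\frac{10466}{25} \approx 418.64$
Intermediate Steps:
$J = -20$ ($J = \left(-2\right) 10 = -20$)
$X{\left(p \right)} = - \frac{p^{2}}{20}$ ($X{\left(p \right)} = \frac{\left(0 + p\right) p}{-20} = p p \left(- \frac{1}{20}\right) = p^{2} \left(- \frac{1}{20}\right) = - \frac{p^{2}}{20}$)
$G{\left(I,W \right)} = \left(- \frac{1}{5} + I\right)^{2}$ ($G{\left(I,W \right)} = \left(- \frac{\left(-2\right)^{2}}{20} + I\right)^{2} = \left(\left(- \frac{1}{20}\right) 4 + I\right)^{2} = \left(- \frac{1}{5} + I\right)^{2}$)
$G{\left(21,16 \right)} - 14 = \frac{\left(-1 + 5 \cdot 21\right)^{2}}{25} - 14 = \frac{\left(-1 + 105\right)^{2}}{25} - 14 = \frac{104^{2}}{25} - 14 = \frac{1}{25} \cdot 10816 - 14 = \frac{10816}{25} - 14 = \frac{10466}{25}$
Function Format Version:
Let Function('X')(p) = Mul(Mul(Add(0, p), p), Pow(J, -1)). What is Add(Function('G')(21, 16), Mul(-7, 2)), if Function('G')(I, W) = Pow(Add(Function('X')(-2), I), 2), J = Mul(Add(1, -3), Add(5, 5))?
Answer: Rational(10466, 25) ≈ 418.64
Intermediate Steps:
J = -20 (J = Mul(-2, 10) = -20)
Function('X')(p) = Mul(Rational(-1, 20), Pow(p, 2)) (Function('X')(p) = Mul(Mul(Add(0, p), p), Pow(-20, -1)) = Mul(Mul(p, p), Rational(-1, 20)) = Mul(Pow(p, 2), Rational(-1, 20)) = Mul(Rational(-1, 20), Pow(p, 2)))
Function('G')(I, W) = Pow(Add(Rational(-1, 5), I), 2) (Function('G')(I, W) = Pow(Add(Mul(Rational(-1, 20), Pow(-2, 2)), I), 2) = Pow(Add(Mul(Rational(-1, 20), 4), I), 2) = Pow(Add(Rational(-1, 5), I), 2))
Add(Function('G')(21, 16), Mul(-7, 2)) = Add(Mul(Rational(1, 25), Pow(Add(-1, Mul(5, 21)), 2)), Mul(-7, 2)) = Add(Mul(Rational(1, 25), Pow(Add(-1, 105), 2)), -14) = Add(Mul(Rational(1, 25), Pow(104, 2)), -14) = Add(Mul(Rational(1, 25), 10816), -14) = Add(Rational(10816, 25), -14) = Rational(10466, 25)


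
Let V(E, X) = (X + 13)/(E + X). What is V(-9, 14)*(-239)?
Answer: -6453/5 ≈ -1290.6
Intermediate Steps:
V(E, X) = (13 + X)/(E + X)
V(-9, 14)*(-239) = ((13 + 14)/(-9 + 14))*(-239) = (27/5)*(-239) = -6453/5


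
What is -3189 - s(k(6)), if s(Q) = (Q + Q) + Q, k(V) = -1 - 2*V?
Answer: -3150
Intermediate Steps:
s(Q) = 3*Q (s(Q) = 2*Q + Q = 3*Q)
-3189 - s(k(6)) = -3189 - 3*(-1 - 2*6) = -3189 - 3*(-1 - 12) = -3189 - 3*(-13) = -3189 - 1*(-39) = -3189 + 39 = -3150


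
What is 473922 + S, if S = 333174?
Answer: 807096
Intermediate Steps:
473922 + S = 473922 + 333174 = 807096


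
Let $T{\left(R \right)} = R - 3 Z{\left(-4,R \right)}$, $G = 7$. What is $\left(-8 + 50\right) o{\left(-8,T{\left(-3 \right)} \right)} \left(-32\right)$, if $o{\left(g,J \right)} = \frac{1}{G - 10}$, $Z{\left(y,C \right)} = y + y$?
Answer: $448$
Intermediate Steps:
$Z{\left(y,C \right)} = 2 y$
$T{\left(R \right)} = 24 + R$ ($T{\left(R \right)} = R - 3 \cdot 2 \left(-4\right) = R - -24 = R + 24 = 24 + R$)
$o{\left(g,J \right)} = - \frac{1}{3}$ ($o{\left(g,J \right)} = \frac{1}{7 - 10} = \frac{1}{-3} = - \frac{1}{3}$)
$\left(-8 + 50\right) o{\left(-8,T{\left(-3 \right)} \right)} \left(-32\right) = \left(-8 + 50\right) \left(- \frac{1}{3}\right) \left(-32\right) = 42 \left(- \frac{1}{3}\right) \left(-32\right) = \left(-14\right) \left(-32\right) = 448$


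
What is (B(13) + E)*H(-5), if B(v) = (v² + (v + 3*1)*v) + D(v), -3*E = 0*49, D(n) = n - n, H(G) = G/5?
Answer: -377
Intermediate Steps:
H(G) = G/5 (H(G) = G*(⅕) = G/5)
D(n) = 0
E = 0 (E = -0*49 = -⅓*0 = 0)
B(v) = v² + v*(3 + v) (B(v) = (v² + (v + 3*1)*v) + 0 = (v² + (v + 3)*v) + 0 = (v² + (3 + v)*v) + 0 = (v² + v*(3 + v)) + 0 = v² + v*(3 + v))
(B(13) + E)*H(-5) = (13*(3 + 2*13) + 0)*((⅕)*(-5)) = (13*(3 + 26) + 0)*(-1) = (13*29 + 0)*(-1) = (377 + 0)*(-1) = 377*(-1) = -377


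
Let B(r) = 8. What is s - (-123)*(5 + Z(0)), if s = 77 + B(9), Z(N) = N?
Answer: 700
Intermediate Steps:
s = 85 (s = 77 + 8 = 85)
s - (-123)*(5 + Z(0)) = 85 - (-123)*(5 + 0) = 85 - (-123)*5 = 85 - 123*(-5) = 85 + 615 = 700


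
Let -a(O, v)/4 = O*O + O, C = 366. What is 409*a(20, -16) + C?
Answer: -686754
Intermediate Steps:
a(O, v) = -4*O - 4*O**2 (a(O, v) = -4*(O*O + O) = -4*(O**2 + O) = -4*(O + O**2) = -4*O - 4*O**2)
409*a(20, -16) + C = 409*(-4*20*(1 + 20)) + 366 = 409*(-4*20*21) + 366 = 409*(-1680) + 366 = -687120 + 366 = -686754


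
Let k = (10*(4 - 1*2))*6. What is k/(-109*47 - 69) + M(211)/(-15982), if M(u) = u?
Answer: -376669/10372318 ≈ -0.036315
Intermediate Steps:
k = 120 (k = (10*(4 - 2))*6 = (10*2)*6 = 20*6 = 120)
k/(-109*47 - 69) + M(211)/(-15982) = 120/(-109*47 - 69) + 211/(-15982) = 120/(-5123 - 69) + 211*(-1/15982) = 120/(-5192) - 211/15982 = 120*(-1/5192) - 211/15982 = -15/649 - 211/15982 = -376669/10372318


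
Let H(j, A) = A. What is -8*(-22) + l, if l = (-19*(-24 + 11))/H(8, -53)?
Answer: 9081/53 ≈ 171.34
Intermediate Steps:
l = -247/53 (l = -19*(-24 + 11)/(-53) = -19*(-13)*(-1/53) = 247*(-1/53) = -247/53 ≈ -4.6604)
-8*(-22) + l = -8*(-22) - 247/53 = 176 - 247/53 = 9081/53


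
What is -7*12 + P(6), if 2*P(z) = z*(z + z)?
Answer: -48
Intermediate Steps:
P(z) = z² (P(z) = (z*(z + z))/2 = (z*(2*z))/2 = (2*z²)/2 = z²)
-7*12 + P(6) = -7*12 + 6² = -84 + 36 = -48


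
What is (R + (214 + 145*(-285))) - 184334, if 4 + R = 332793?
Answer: 107344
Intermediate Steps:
R = 332789 (R = -4 + 332793 = 332789)
(R + (214 + 145*(-285))) - 184334 = (332789 + (214 + 145*(-285))) - 184334 = (332789 + (214 - 41325)) - 184334 = (332789 - 41111) - 184334 = 291678 - 184334 = 107344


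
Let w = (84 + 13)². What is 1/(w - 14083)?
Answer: -1/4674 ≈ -0.00021395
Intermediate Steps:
w = 9409 (w = 97² = 9409)
1/(w - 14083) = 1/(9409 - 14083) = 1/(-4674) = -1/4674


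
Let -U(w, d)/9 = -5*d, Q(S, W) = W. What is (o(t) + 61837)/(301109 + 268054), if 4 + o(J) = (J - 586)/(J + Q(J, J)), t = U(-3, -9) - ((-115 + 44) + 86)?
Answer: 25970363/239048460 ≈ 0.10864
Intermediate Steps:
U(w, d) = 45*d (U(w, d) = -(-45)*d = 45*d)
t = -420 (t = 45*(-9) - ((-115 + 44) + 86) = -405 - (-71 + 86) = -405 - 1*15 = -405 - 15 = -420)
o(J) = -4 + (-586 + J)/(2*J) (o(J) = -4 + (J - 586)/(J + J) = -4 + (-586 + J)/((2*J)) = -4 + (-586 + J)*(1/(2*J)) = -4 + (-586 + J)/(2*J))
(o(t) + 61837)/(301109 + 268054) = ((-7/2 - 293/(-420)) + 61837)/(301109 + 268054) = ((-7/2 - 293*(-1/420)) + 61837)/569163 = ((-7/2 + 293/420) + 61837)*(1/569163) = (-1177/420 + 61837)*(1/569163) = (25970363/420)*(1/569163) = 25970363/239048460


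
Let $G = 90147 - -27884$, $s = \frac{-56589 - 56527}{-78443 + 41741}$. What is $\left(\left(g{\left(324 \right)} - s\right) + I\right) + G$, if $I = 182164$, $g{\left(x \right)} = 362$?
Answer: $\frac{5515464949}{18351} \approx 3.0055 \cdot 10^{5}$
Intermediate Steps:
$s = \frac{56558}{18351}$ ($s = - \frac{113116}{-36702} = \left(-113116\right) \left(- \frac{1}{36702}\right) = \frac{56558}{18351} \approx 3.082$)
$G = 118031$ ($G = 90147 + 27884 = 118031$)
$\left(\left(g{\left(324 \right)} - s\right) + I\right) + G = \left(\left(362 - \frac{56558}{18351}\right) + 182164\right) + 118031 = \left(\frac{6586504}{18351} + 182164\right) + 118031 = \frac{3349478068}{18351} + 118031 = \frac{5515464949}{18351}$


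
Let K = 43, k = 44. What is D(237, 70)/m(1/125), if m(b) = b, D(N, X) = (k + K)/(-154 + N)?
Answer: 10875/83 ≈ 131.02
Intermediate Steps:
D(N, X) = 87/(-154 + N) (D(N, X) = (44 + 43)/(-154 + N) = 87/(-154 + N))
D(237, 70)/m(1/125) = (87/(-154 + 237))/(1/125) = (87/83)/(1/125) = (87*(1/83))*125 = (87/83)*125 = 10875/83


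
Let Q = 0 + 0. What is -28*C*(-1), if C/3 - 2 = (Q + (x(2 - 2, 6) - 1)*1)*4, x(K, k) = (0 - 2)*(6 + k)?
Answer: -8232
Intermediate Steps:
x(K, k) = -12 - 2*k (x(K, k) = -2*(6 + k) = -12 - 2*k)
Q = 0
C = -294 (C = 6 + 3*((0 + ((-12 - 2*6) - 1)*1)*4) = 6 + 3*((0 + ((-12 - 12) - 1)*1)*4) = 6 + 3*((0 + (-24 - 1)*1)*4) = 6 + 3*((0 - 25*1)*4) = 6 + 3*((0 - 25)*4) = 6 + 3*(-25*4) = 6 + 3*(-100) = 6 - 300 = -294)
-28*C*(-1) = -28*(-294)*(-1) = 8232*(-1) = -8232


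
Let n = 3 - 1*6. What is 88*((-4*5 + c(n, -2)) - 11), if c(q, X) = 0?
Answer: -2728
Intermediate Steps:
n = -3 (n = 3 - 6 = -3)
88*((-4*5 + c(n, -2)) - 11) = 88*((-4*5 + 0) - 11) = 88*((-20 + 0) - 11) = 88*(-20 - 11) = 88*(-31) = -2728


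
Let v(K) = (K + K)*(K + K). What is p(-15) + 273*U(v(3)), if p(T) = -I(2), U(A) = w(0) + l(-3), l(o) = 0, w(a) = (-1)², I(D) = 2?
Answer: 271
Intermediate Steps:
w(a) = 1
v(K) = 4*K² (v(K) = (2*K)*(2*K) = 4*K²)
U(A) = 1 (U(A) = 1 + 0 = 1)
p(T) = -2 (p(T) = -1*2 = -2)
p(-15) + 273*U(v(3)) = -2 + 273*1 = -2 + 273 = 271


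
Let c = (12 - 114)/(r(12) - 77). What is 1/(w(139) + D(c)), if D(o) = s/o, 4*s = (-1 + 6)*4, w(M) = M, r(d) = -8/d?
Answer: 306/43699 ≈ 0.0070025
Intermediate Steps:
s = 5 (s = ((-1 + 6)*4)/4 = (5*4)/4 = (¼)*20 = 5)
c = 306/233 (c = (12 - 114)/(-8/12 - 77) = -102/(-8*1/12 - 77) = -102/(-⅔ - 77) = -102/(-233/3) = -102*(-3/233) = 306/233 ≈ 1.3133)
D(o) = 5/o
1/(w(139) + D(c)) = 1/(139 + 5/(306/233)) = 1/(139 + 5*(233/306)) = 1/(139 + 1165/306) = 1/(43699/306) = 306/43699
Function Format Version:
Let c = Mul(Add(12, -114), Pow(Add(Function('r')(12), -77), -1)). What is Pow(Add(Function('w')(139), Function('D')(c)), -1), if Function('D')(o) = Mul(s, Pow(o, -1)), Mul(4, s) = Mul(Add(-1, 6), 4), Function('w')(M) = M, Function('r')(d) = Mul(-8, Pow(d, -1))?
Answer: Rational(306, 43699) ≈ 0.0070025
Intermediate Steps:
s = 5 (s = Mul(Rational(1, 4), Mul(Add(-1, 6), 4)) = Mul(Rational(1, 4), Mul(5, 4)) = Mul(Rational(1, 4), 20) = 5)
c = Rational(306, 233) (c = Mul(Add(12, -114), Pow(Add(Mul(-8, Pow(12, -1)), -77), -1)) = Mul(-102, Pow(Add(Mul(-8, Rational(1, 12)), -77), -1)) = Mul(-102, Pow(Add(Rational(-2, 3), -77), -1)) = Mul(-102, Pow(Rational(-233, 3), -1)) = Mul(-102, Rational(-3, 233)) = Rational(306, 233) ≈ 1.3133)
Function('D')(o) = Mul(5, Pow(o, -1))
Pow(Add(Function('w')(139), Function('D')(c)), -1) = Pow(Add(139, Mul(5, Pow(Rational(306, 233), -1))), -1) = Pow(Add(139, Mul(5, Rational(233, 306))), -1) = Pow(Add(139, Rational(1165, 306)), -1) = Pow(Rational(43699, 306), -1) = Rational(306, 43699)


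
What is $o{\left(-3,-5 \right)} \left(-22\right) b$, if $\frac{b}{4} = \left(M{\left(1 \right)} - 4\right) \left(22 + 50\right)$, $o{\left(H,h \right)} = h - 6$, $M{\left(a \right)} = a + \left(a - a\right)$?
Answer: $-209088$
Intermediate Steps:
$M{\left(a \right)} = a$ ($M{\left(a \right)} = a + 0 = a$)
$o{\left(H,h \right)} = -6 + h$ ($o{\left(H,h \right)} = h - 6 = -6 + h$)
$b = -864$ ($b = 4 \left(1 - 4\right) \left(22 + 50\right) = 4 \left(\left(-3\right) 72\right) = 4 \left(-216\right) = -864$)
$o{\left(-3,-5 \right)} \left(-22\right) b = \left(-6 - 5\right) \left(-22\right) \left(-864\right) = \left(-11\right) \left(-22\right) \left(-864\right) = 242 \left(-864\right) = -209088$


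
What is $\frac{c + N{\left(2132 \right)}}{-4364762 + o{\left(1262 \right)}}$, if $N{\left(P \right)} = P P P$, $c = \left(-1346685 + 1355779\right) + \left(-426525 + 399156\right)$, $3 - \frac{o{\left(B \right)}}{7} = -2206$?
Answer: $- \frac{9690825693}{4349299} \approx -2228.1$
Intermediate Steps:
$o{\left(B \right)} = 15463$ ($o{\left(B \right)} = 21 - -15442 = 21 + 15442 = 15463$)
$c = -18275$ ($c = 9094 - 27369 = -18275$)
$N{\left(P \right)} = P^{3}$ ($N{\left(P \right)} = P^{2} P = P^{3}$)
$\frac{c + N{\left(2132 \right)}}{-4364762 + o{\left(1262 \right)}} = \frac{-18275 + 2132^{3}}{-4364762 + 15463} = \frac{-18275 + 9690843968}{-4349299} = 9690825693 \left(- \frac{1}{4349299}\right) = - \frac{9690825693}{4349299}$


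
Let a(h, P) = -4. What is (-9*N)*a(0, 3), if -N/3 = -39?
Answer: 4212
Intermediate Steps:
N = 117 (N = -3*(-39) = 117)
(-9*N)*a(0, 3) = -9*117*(-4) = -1053*(-4) = 4212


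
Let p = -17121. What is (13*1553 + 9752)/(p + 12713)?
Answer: -29941/4408 ≈ -6.7924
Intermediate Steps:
(13*1553 + 9752)/(p + 12713) = (13*1553 + 9752)/(-17121 + 12713) = (20189 + 9752)/(-4408) = 29941*(-1/4408) = -29941/4408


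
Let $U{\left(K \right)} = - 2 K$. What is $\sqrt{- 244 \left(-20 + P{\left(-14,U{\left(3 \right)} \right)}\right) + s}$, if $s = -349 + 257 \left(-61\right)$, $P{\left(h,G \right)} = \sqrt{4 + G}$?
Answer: $\sqrt{-11146 - 244 i \sqrt{2}} \approx 1.634 - 105.59 i$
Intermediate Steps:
$s = -16026$ ($s = -349 - 15677 = -16026$)
$\sqrt{- 244 \left(-20 + P{\left(-14,U{\left(3 \right)} \right)}\right) + s} = \sqrt{- 244 \left(-20 + \sqrt{4 - 6}\right) - 16026} = \sqrt{- 244 \left(-20 + \sqrt{-2}\right) - 16026} = \sqrt{- 244 \left(-20 + i \sqrt{2}\right) - 16026} = \sqrt{\left(4880 - 244 i \sqrt{2}\right) - 16026} = \sqrt{-11146 - 244 i \sqrt{2}}$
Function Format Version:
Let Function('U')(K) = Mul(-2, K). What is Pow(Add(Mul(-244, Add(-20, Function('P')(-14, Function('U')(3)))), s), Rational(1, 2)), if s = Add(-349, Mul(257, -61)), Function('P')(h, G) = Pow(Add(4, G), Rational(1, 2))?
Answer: Pow(Add(-11146, Mul(-244, I, Pow(2, Rational(1, 2)))), Rational(1, 2)) ≈ Add(1.634, Mul(-105.59, I))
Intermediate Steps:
s = -16026 (s = Add(-349, -15677) = -16026)
Pow(Add(Mul(-244, Add(-20, Function('P')(-14, Function('U')(3)))), s), Rational(1, 2)) = Pow(Add(Mul(-244, Add(-20, Pow(Add(4, Mul(-2, 3)), Rational(1, 2)))), -16026), Rational(1, 2)) = Pow(Add(Mul(-244, Add(-20, Pow(Add(4, -6), Rational(1, 2)))), -16026), Rational(1, 2)) = Pow(Add(Mul(-244, Add(-20, Pow(-2, Rational(1, 2)))), -16026), Rational(1, 2)) = Pow(Add(Mul(-244, Add(-20, Mul(I, Pow(2, Rational(1, 2))))), -16026), Rational(1, 2)) = Pow(Add(Add(4880, Mul(-244, I, Pow(2, Rational(1, 2)))), -16026), Rational(1, 2)) = Pow(Add(-11146, Mul(-244, I, Pow(2, Rational(1, 2)))), Rational(1, 2))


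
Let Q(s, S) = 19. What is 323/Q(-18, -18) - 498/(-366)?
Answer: 1120/61 ≈ 18.361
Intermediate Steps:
323/Q(-18, -18) - 498/(-366) = 323/19 - 498/(-366) = 323*(1/19) - 498*(-1/366) = 17 + 83/61 = 1120/61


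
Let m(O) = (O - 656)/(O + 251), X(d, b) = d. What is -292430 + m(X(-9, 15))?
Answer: -70768725/242 ≈ -2.9243e+5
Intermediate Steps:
m(O) = (-656 + O)/(251 + O)
-292430 + m(X(-9, 15)) = -292430 + (-656 - 9)/(251 - 9) = -292430 - 665/242 = -70768725/242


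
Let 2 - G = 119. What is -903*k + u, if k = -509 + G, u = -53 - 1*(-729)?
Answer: 565954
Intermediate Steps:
G = -117 (G = 2 - 1*119 = 2 - 119 = -117)
u = 676 (u = -53 + 729 = 676)
k = -626 (k = -509 - 117 = -626)
-903*k + u = -903*(-626) + 676 = 565278 + 676 = 565954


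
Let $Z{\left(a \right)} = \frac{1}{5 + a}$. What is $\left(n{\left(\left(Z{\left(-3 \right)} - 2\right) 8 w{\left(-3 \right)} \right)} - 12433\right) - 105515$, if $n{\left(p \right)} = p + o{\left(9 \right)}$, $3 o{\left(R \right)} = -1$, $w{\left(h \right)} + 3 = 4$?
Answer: $- \frac{353881}{3} \approx -1.1796 \cdot 10^{5}$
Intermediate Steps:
$w{\left(h \right)} = 1$ ($w{\left(h \right)} = -3 + 4 = 1$)
$o{\left(R \right)} = - \frac{1}{3}$ ($o{\left(R \right)} = \frac{1}{3} \left(-1\right) = - \frac{1}{3}$)
$n{\left(p \right)} = - \frac{1}{3} + p$ ($n{\left(p \right)} = p - \frac{1}{3} = - \frac{1}{3} + p$)
$\left(n{\left(\left(Z{\left(-3 \right)} - 2\right) 8 w{\left(-3 \right)} \right)} - 12433\right) - 105515 = \left(\left(- \frac{1}{3} + \left(\frac{1}{5 - 3} - 2\right) 8 \cdot 1\right) - 12433\right) - 105515 = \left(\left(- \frac{1}{3} + \left(\frac{1}{2} - 2\right) 8 \cdot 1\right) - 12433\right) - 105515 = \left(\left(- \frac{1}{3} + \left(- \frac{3}{2}\right) 8 \cdot 1\right) - 12433\right) - 105515 = \left(\left(- \frac{1}{3} - 12\right) - 12433\right) - 105515 = \left(- \frac{37}{3} - 12433\right) - 105515 = - \frac{37336}{3} - 105515 = - \frac{353881}{3}$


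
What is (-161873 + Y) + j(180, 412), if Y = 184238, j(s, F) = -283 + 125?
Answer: 22207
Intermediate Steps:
j(s, F) = -158
(-161873 + Y) + j(180, 412) = (-161873 + 184238) - 158 = 22365 - 158 = 22207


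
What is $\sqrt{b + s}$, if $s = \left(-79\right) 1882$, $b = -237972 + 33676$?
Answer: $i \sqrt{352974} \approx 594.12 i$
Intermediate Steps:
$b = -204296$
$s = -148678$
$\sqrt{b + s} = \sqrt{-204296 - 148678} = \sqrt{-352974} = i \sqrt{352974}$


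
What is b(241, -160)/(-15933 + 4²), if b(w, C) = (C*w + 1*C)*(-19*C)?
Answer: 10700800/1447 ≈ 7395.2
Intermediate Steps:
b(w, C) = -19*C*(C + C*w) (b(w, C) = (C*w + C)*(-19*C) = (C + C*w)*(-19*C) = -19*C*(C + C*w))
b(241, -160)/(-15933 + 4²) = (19*(-160)²*(-1 - 1*241))/(-15933 + 4²) = (19*25600*(-1 - 241))/(-15933 + 16) = (19*25600*(-242))/(-15917) = -117708800*(-1/15917) = 10700800/1447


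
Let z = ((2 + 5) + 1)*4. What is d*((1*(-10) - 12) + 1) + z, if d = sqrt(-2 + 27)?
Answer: -73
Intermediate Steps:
z = 32 (z = (7 + 1)*4 = 8*4 = 32)
d = 5 (d = sqrt(25) = 5)
d*((1*(-10) - 12) + 1) + z = 5*((1*(-10) - 12) + 1) + 32 = 5*((-10 - 12) + 1) + 32 = 5*(-22 + 1) + 32 = 5*(-21) + 32 = -105 + 32 = -73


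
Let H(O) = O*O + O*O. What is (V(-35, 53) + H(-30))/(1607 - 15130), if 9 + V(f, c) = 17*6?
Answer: -1893/13523 ≈ -0.13998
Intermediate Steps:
V(f, c) = 93 (V(f, c) = -9 + 17*6 = -9 + 102 = 93)
H(O) = 2*O**2 (H(O) = O**2 + O**2 = 2*O**2)
(V(-35, 53) + H(-30))/(1607 - 15130) = (93 + 2*(-30)**2)/(1607 - 15130) = (93 + 2*900)/(-13523) = (93 + 1800)*(-1/13523) = 1893*(-1/13523) = -1893/13523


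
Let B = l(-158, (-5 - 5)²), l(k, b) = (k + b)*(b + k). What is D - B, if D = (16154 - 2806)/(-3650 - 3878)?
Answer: -6334385/1882 ≈ -3365.8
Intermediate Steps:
D = -3337/1882 (D = 13348/(-7528) = 13348*(-1/7528) = -3337/1882 ≈ -1.7731)
l(k, b) = (b + k)² (l(k, b) = (b + k)*(b + k) = (b + k)²)
B = 3364 (B = ((-5 - 5)² - 158)² = ((-10)² - 158)² = (100 - 158)² = (-58)² = 3364)
D - B = -3337/1882 - 1*3364 = -3337/1882 - 3364 = -6334385/1882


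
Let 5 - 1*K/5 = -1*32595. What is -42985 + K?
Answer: 120015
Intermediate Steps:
K = 163000 (K = 25 - (-5)*32595 = 25 - 5*(-32595) = 25 + 162975 = 163000)
-42985 + K = -42985 + 163000 = 120015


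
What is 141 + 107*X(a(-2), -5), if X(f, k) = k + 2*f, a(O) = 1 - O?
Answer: 248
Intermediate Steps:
141 + 107*X(a(-2), -5) = 141 + 107*(-5 + 2*(1 - 1*(-2))) = 141 + 107*(-5 + 2*(1 + 2)) = 141 + 107*(-5 + 2*3) = 141 + 107*(-5 + 6) = 141 + 107*1 = 141 + 107 = 248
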